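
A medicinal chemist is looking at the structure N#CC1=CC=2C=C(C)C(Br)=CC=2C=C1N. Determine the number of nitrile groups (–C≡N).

The nitrile motif appears at heavy-atom position 2 in the SMILES.
Other groups present: 1 primary amine.
Nitrile count: 1.

1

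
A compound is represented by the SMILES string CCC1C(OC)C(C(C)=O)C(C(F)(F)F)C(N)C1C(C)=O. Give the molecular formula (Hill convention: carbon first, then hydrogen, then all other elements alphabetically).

C14H22F3NO3

Walk through each heavy atom and fill implicit hydrogens from standard valence (C 4, N 3, O 2, S 2, halogen 1):
  atom 1: C, bond orders sum to 1 (valence 4) → 3 H
  atom 2: C, bond orders sum to 2 (valence 4) → 2 H
  atom 3: C, bond orders sum to 3 (valence 4) → 1 H
  atom 4: C, bond orders sum to 3 (valence 4) → 1 H
  atom 5: O, bond orders sum to 2 (valence 2) → 0 H
  atom 6: C, bond orders sum to 1 (valence 4) → 3 H
  atom 7: C, bond orders sum to 3 (valence 4) → 1 H
  atom 8: C, bond orders sum to 4 (valence 4) → 0 H
  atom 9: C, bond orders sum to 1 (valence 4) → 3 H
  atom 10: O, bond orders sum to 2 (valence 2) → 0 H
  atom 11: C, bond orders sum to 3 (valence 4) → 1 H
  atom 12: C, bond orders sum to 4 (valence 4) → 0 H
  atom 13: F (halogen, monovalent) → 0 H
  atom 14: F (halogen, monovalent) → 0 H
  atom 15: F (halogen, monovalent) → 0 H
  atom 16: C, bond orders sum to 3 (valence 4) → 1 H
  atom 17: N, bond orders sum to 1 (valence 3) → 2 H
  atom 18: C, bond orders sum to 3 (valence 4) → 1 H
  atom 19: C, bond orders sum to 4 (valence 4) → 0 H
  atom 20: C, bond orders sum to 1 (valence 4) → 3 H
  atom 21: O, bond orders sum to 2 (valence 2) → 0 H
Totals → C:14, H:22, F:3, N:1, O:3.
In Hill order: C14H22F3NO3.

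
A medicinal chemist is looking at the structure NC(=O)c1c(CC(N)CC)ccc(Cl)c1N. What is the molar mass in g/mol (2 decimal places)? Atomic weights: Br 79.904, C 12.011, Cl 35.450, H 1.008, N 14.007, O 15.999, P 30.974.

241.72 g/mol

First, the molecular formula is C11H16ClN3O (counting implicit H from valence).
  C: 11 × 12.011 = 132.121
  Cl: 1 × 35.450 = 35.450
  H: 16 × 1.008 = 16.128
  N: 3 × 14.007 = 42.021
  O: 1 × 15.999 = 15.999
Sum: 11×12.011 + 1×35.450 + 16×1.008 + 3×14.007 + 1×15.999 = 241.719 → 241.72 g/mol.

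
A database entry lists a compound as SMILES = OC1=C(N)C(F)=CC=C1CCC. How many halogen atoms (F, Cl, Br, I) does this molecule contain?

Halogen atoms appear at heavy-atom position 6 (1×F).
Other groups present: 1 hydroxyl, 1 primary amine.
Halogen count: 1.

1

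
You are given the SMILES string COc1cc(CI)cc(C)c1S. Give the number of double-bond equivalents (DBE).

4

Molecular formula: C9H11IOS.
DoU = (2C + 2 + N − H − X) / 2, where X is the halogen count and O/S are ignored.
    = (2·9 + 2 + 0 − 11 − 1) / 2 = 8 / 2 = 4.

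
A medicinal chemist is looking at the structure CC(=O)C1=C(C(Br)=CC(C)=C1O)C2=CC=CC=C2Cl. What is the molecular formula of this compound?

C15H12BrClO2

Walk through each heavy atom and fill implicit hydrogens from standard valence (C 4, N 3, O 2, S 2, halogen 1):
  atom 1: C, bond orders sum to 1 (valence 4) → 3 H
  atom 2: C, bond orders sum to 4 (valence 4) → 0 H
  atom 3: O, bond orders sum to 2 (valence 2) → 0 H
  atom 4: C, bond orders sum to 4 (valence 4) → 0 H
  atom 5: C, bond orders sum to 4 (valence 4) → 0 H
  atom 6: C, bond orders sum to 4 (valence 4) → 0 H
  atom 7: Br (halogen, monovalent) → 0 H
  atom 8: C, bond orders sum to 3 (valence 4) → 1 H
  atom 9: C, bond orders sum to 4 (valence 4) → 0 H
  atom 10: C, bond orders sum to 1 (valence 4) → 3 H
  atom 11: C, bond orders sum to 4 (valence 4) → 0 H
  atom 12: O, bond orders sum to 1 (valence 2) → 1 H
  atom 13: C, bond orders sum to 4 (valence 4) → 0 H
  atom 14: C, bond orders sum to 3 (valence 4) → 1 H
  atom 15: C, bond orders sum to 3 (valence 4) → 1 H
  atom 16: C, bond orders sum to 3 (valence 4) → 1 H
  atom 17: C, bond orders sum to 3 (valence 4) → 1 H
  atom 18: C, bond orders sum to 4 (valence 4) → 0 H
  atom 19: Cl (halogen, monovalent) → 0 H
Totals → C:15, H:12, Br:1, Cl:1, O:2.
In Hill order: C15H12BrClO2.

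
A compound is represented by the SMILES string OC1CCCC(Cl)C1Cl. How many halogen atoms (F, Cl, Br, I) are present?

2

Halogen atoms appear at heavy-atom positions 7, 9 (2×Cl).
Other groups present: 1 hydroxyl.
Halogen count: 2.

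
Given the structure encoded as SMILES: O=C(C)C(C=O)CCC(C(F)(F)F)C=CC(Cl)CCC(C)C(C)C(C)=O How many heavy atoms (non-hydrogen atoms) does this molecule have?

26

Every atom symbol written in the SMILES (organic subset) is one heavy atom; implicit H are not written.
Heavy atoms by element → C:19, Cl:1, F:3, O:3.
Total: 26.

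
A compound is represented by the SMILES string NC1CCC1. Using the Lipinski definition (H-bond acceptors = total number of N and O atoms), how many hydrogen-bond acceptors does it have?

N atoms: 1; O atoms: 0.
Lipinski HBA = 1 + 0 = 1.

1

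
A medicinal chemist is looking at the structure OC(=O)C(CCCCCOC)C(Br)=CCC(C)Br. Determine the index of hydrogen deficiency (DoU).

2

Molecular formula: C13H22Br2O3.
DoU = (2C + 2 + N − H − X) / 2, where X is the halogen count and O/S are ignored.
    = (2·13 + 2 + 0 − 22 − 2) / 2 = 4 / 2 = 2.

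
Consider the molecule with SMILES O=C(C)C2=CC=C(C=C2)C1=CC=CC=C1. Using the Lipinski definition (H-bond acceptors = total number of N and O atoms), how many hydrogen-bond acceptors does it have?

1

N atoms: 0; O atoms: 1.
Lipinski HBA = 0 + 1 = 1.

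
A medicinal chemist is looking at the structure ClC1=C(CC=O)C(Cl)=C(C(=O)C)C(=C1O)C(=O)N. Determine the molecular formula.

C11H9Cl2NO4

Walk through each heavy atom and fill implicit hydrogens from standard valence (C 4, N 3, O 2, S 2, halogen 1):
  atom 1: Cl (halogen, monovalent) → 0 H
  atom 2: C, bond orders sum to 4 (valence 4) → 0 H
  atom 3: C, bond orders sum to 4 (valence 4) → 0 H
  atom 4: C, bond orders sum to 2 (valence 4) → 2 H
  atom 5: C, bond orders sum to 3 (valence 4) → 1 H
  atom 6: O, bond orders sum to 2 (valence 2) → 0 H
  atom 7: C, bond orders sum to 4 (valence 4) → 0 H
  atom 8: Cl (halogen, monovalent) → 0 H
  atom 9: C, bond orders sum to 4 (valence 4) → 0 H
  atom 10: C, bond orders sum to 4 (valence 4) → 0 H
  atom 11: O, bond orders sum to 2 (valence 2) → 0 H
  atom 12: C, bond orders sum to 1 (valence 4) → 3 H
  atom 13: C, bond orders sum to 4 (valence 4) → 0 H
  atom 14: C, bond orders sum to 4 (valence 4) → 0 H
  atom 15: O, bond orders sum to 1 (valence 2) → 1 H
  atom 16: C, bond orders sum to 4 (valence 4) → 0 H
  atom 17: O, bond orders sum to 2 (valence 2) → 0 H
  atom 18: N, bond orders sum to 1 (valence 3) → 2 H
Totals → C:11, H:9, Cl:2, N:1, O:4.
In Hill order: C11H9Cl2NO4.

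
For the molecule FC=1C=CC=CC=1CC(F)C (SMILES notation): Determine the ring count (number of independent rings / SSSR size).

In SMILES, each pair of matching ring-closure digits denotes one ring-closing bond; the number of such bonds equals the number of independent rings.
Ring-closure bonds here: 1.

1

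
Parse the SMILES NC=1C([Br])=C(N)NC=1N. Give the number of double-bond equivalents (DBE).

3

Molecular formula: C4H7BrN4.
DoU = (2C + 2 + N − H − X) / 2, where X is the halogen count and O/S are ignored.
    = (2·4 + 2 + 4 − 7 − 1) / 2 = 6 / 2 = 3.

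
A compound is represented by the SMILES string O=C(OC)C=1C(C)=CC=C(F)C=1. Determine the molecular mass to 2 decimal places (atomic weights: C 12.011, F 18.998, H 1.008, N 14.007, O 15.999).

First, the molecular formula is C9H9FO2 (counting implicit H from valence).
  C: 9 × 12.011 = 108.099
  F: 1 × 18.998 = 18.998
  H: 9 × 1.008 = 9.072
  O: 2 × 15.999 = 31.998
Sum: 9×12.011 + 1×18.998 + 9×1.008 + 2×15.999 = 168.167 → 168.17 g/mol.

168.17 g/mol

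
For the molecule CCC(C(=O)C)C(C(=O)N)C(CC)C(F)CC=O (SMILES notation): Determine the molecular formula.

Walk through each heavy atom and fill implicit hydrogens from standard valence (C 4, N 3, O 2, S 2, halogen 1):
  atom 1: C, bond orders sum to 1 (valence 4) → 3 H
  atom 2: C, bond orders sum to 2 (valence 4) → 2 H
  atom 3: C, bond orders sum to 3 (valence 4) → 1 H
  atom 4: C, bond orders sum to 4 (valence 4) → 0 H
  atom 5: O, bond orders sum to 2 (valence 2) → 0 H
  atom 6: C, bond orders sum to 1 (valence 4) → 3 H
  atom 7: C, bond orders sum to 3 (valence 4) → 1 H
  atom 8: C, bond orders sum to 4 (valence 4) → 0 H
  atom 9: O, bond orders sum to 2 (valence 2) → 0 H
  atom 10: N, bond orders sum to 1 (valence 3) → 2 H
  atom 11: C, bond orders sum to 3 (valence 4) → 1 H
  atom 12: C, bond orders sum to 2 (valence 4) → 2 H
  atom 13: C, bond orders sum to 1 (valence 4) → 3 H
  atom 14: C, bond orders sum to 3 (valence 4) → 1 H
  atom 15: F (halogen, monovalent) → 0 H
  atom 16: C, bond orders sum to 2 (valence 4) → 2 H
  atom 17: C, bond orders sum to 3 (valence 4) → 1 H
  atom 18: O, bond orders sum to 2 (valence 2) → 0 H
Totals → C:13, H:22, F:1, N:1, O:3.
In Hill order: C13H22FNO3.

C13H22FNO3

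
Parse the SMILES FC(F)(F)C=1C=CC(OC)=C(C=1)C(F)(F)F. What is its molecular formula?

C9H6F6O

Walk through each heavy atom and fill implicit hydrogens from standard valence (C 4, N 3, O 2, S 2, halogen 1):
  atom 1: F (halogen, monovalent) → 0 H
  atom 2: C, bond orders sum to 4 (valence 4) → 0 H
  atom 3: F (halogen, monovalent) → 0 H
  atom 4: F (halogen, monovalent) → 0 H
  atom 5: C, bond orders sum to 4 (valence 4) → 0 H
  atom 6: C, bond orders sum to 3 (valence 4) → 1 H
  atom 7: C, bond orders sum to 3 (valence 4) → 1 H
  atom 8: C, bond orders sum to 4 (valence 4) → 0 H
  atom 9: O, bond orders sum to 2 (valence 2) → 0 H
  atom 10: C, bond orders sum to 1 (valence 4) → 3 H
  atom 11: C, bond orders sum to 4 (valence 4) → 0 H
  atom 12: C, bond orders sum to 3 (valence 4) → 1 H
  atom 13: C, bond orders sum to 4 (valence 4) → 0 H
  atom 14: F (halogen, monovalent) → 0 H
  atom 15: F (halogen, monovalent) → 0 H
  atom 16: F (halogen, monovalent) → 0 H
Totals → C:9, H:6, F:6, O:1.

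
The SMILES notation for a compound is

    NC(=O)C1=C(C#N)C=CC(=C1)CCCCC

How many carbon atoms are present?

Count every carbon token in the SMILES (each C, including those in ring-closure positions and inside branches).
Carbon count: 13.

13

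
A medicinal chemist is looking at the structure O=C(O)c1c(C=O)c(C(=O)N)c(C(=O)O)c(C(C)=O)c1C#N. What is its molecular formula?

C13H8N2O7

Walk through each heavy atom and fill implicit hydrogens from standard valence (C 4, N 3, O 2, S 2, halogen 1); for lowercase aromatic atoms, an aromatic c carries 1 H when it has two neighbours and 0 H with three, and aromatic n carries 0 H:
  atom 1: O, bond orders sum to 2 (valence 2) → 0 H
  atom 2: C, bond orders sum to 4 (valence 4) → 0 H
  atom 3: O, bond orders sum to 1 (valence 2) → 1 H
  atom 4: aromatic c, 3 neighbours → 0 H
  atom 5: aromatic c, 3 neighbours → 0 H
  atom 6: C, bond orders sum to 3 (valence 4) → 1 H
  atom 7: O, bond orders sum to 2 (valence 2) → 0 H
  atom 8: aromatic c, 3 neighbours → 0 H
  atom 9: C, bond orders sum to 4 (valence 4) → 0 H
  atom 10: O, bond orders sum to 2 (valence 2) → 0 H
  atom 11: N, bond orders sum to 1 (valence 3) → 2 H
  atom 12: aromatic c, 3 neighbours → 0 H
  atom 13: C, bond orders sum to 4 (valence 4) → 0 H
  atom 14: O, bond orders sum to 2 (valence 2) → 0 H
  atom 15: O, bond orders sum to 1 (valence 2) → 1 H
  atom 16: aromatic c, 3 neighbours → 0 H
  atom 17: C, bond orders sum to 4 (valence 4) → 0 H
  atom 18: C, bond orders sum to 1 (valence 4) → 3 H
  atom 19: O, bond orders sum to 2 (valence 2) → 0 H
  atom 20: aromatic c, 3 neighbours → 0 H
  atom 21: C, bond orders sum to 4 (valence 4) → 0 H
  atom 22: N, bond orders sum to 3 (valence 3) → 0 H
Totals → C:13, H:8, N:2, O:7.
In Hill order: C13H8N2O7.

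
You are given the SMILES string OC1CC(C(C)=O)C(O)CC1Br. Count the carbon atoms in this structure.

Count every carbon token in the SMILES (each C, including those in ring-closure positions and inside branches).
Carbon count: 8.

8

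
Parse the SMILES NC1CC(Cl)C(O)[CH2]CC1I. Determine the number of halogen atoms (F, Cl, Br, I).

Halogen atoms appear at heavy-atom positions 5, 11 (1×Cl, 1×I).
Other groups present: 1 hydroxyl, 1 primary amine.
Halogen count: 2.

2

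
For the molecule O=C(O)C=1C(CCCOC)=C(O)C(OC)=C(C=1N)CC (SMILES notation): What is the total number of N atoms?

1

Scan the SMILES for N atoms (remember two-letter symbols like Cl and Br are single atoms).
Nitrogen count: 1.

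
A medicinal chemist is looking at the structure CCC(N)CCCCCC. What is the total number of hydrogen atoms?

Walk through each heavy atom and fill implicit hydrogens from standard valence (C 4, N 3, O 2, S 2, halogen 1):
  atom 1: C, bond orders sum to 1 (valence 4) → 3 H
  atom 2: C, bond orders sum to 2 (valence 4) → 2 H
  atom 3: C, bond orders sum to 3 (valence 4) → 1 H
  atom 4: N, bond orders sum to 1 (valence 3) → 2 H
  atom 5: C, bond orders sum to 2 (valence 4) → 2 H
  atom 6: C, bond orders sum to 2 (valence 4) → 2 H
  atom 7: C, bond orders sum to 2 (valence 4) → 2 H
  atom 8: C, bond orders sum to 2 (valence 4) → 2 H
  atom 9: C, bond orders sum to 2 (valence 4) → 2 H
  atom 10: C, bond orders sum to 1 (valence 4) → 3 H
Total hydrogens: 21.

21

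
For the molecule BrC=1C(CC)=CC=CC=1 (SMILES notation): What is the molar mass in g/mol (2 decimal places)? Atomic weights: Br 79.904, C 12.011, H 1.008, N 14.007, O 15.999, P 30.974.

First, the molecular formula is C8H9Br (counting implicit H from valence).
  Br: 1 × 79.904 = 79.904
  C: 8 × 12.011 = 96.088
  H: 9 × 1.008 = 9.072
Sum: 1×79.904 + 8×12.011 + 9×1.008 = 185.064 → 185.06 g/mol.

185.06 g/mol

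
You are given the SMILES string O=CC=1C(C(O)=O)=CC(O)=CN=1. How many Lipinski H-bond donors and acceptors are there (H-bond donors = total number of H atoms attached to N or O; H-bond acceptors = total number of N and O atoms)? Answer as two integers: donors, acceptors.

Donors: find every N or O and count the H atoms it carries.
  atom 1 (O): bond orders sum to 2 → 0 H
  atom 6 (O): bond orders sum to 1 → 1 H
  atom 7 (O): bond orders sum to 2 → 0 H
  atom 10 (O): bond orders sum to 1 → 1 H
  atom 12 (N): bond orders sum to 3 → 0 H
Lipinski HBD = 2.
Acceptors: N atoms = 1, O atoms = 4 → HBA = 5.

2, 5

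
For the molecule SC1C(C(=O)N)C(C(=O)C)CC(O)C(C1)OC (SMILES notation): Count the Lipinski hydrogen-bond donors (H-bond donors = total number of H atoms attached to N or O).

3

Donors: find every N or O and count the H atoms it carries.
  atom 5 (O): bond orders sum to 2 → 0 H
  atom 6 (N): bond orders sum to 1 → 2 H
  atom 9 (O): bond orders sum to 2 → 0 H
  atom 13 (O): bond orders sum to 1 → 1 H
  atom 16 (O): bond orders sum to 2 → 0 H
Lipinski HBD = 3.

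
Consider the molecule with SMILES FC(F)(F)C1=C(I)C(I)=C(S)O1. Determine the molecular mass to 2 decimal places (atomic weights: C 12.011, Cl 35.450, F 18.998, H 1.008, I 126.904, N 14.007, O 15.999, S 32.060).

419.92 g/mol

First, the molecular formula is C5HF3I2OS (counting implicit H from valence).
  C: 5 × 12.011 = 60.055
  F: 3 × 18.998 = 56.994
  H: 1 × 1.008 = 1.008
  I: 2 × 126.904 = 253.808
  O: 1 × 15.999 = 15.999
  S: 1 × 32.060 = 32.060
Sum: 5×12.011 + 3×18.998 + 1×1.008 + 2×126.904 + 1×15.999 + 1×32.060 = 419.924 → 419.92 g/mol.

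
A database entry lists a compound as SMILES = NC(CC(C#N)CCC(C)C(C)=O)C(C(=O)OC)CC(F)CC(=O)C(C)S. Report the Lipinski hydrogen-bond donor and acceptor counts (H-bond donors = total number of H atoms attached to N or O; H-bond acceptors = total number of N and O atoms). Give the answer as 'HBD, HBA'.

2, 6

Donors: find every N or O and count the H atoms it carries.
  atom 1 (N): bond orders sum to 1 → 2 H
  atom 6 (N): bond orders sum to 3 → 0 H
  atom 13 (O): bond orders sum to 2 → 0 H
  atom 16 (O): bond orders sum to 2 → 0 H
  atom 17 (O): bond orders sum to 2 → 0 H
  atom 24 (O): bond orders sum to 2 → 0 H
Lipinski HBD = 2.
Acceptors: N atoms = 2, O atoms = 4 → HBA = 6.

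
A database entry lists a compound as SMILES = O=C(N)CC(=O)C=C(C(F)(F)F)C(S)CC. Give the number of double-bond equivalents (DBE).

3

Degree of unsaturation = (number of rings) + (number of π bonds).
Ring closures in the SMILES: 0.
π bonds: 3 double bonds (each 1 DoU) → 3 DoU from unsaturation.
Total DoU = 0 + 3 = 3.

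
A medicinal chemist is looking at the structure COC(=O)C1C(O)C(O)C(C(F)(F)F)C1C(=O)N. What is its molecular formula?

Walk through each heavy atom and fill implicit hydrogens from standard valence (C 4, N 3, O 2, S 2, halogen 1):
  atom 1: C, bond orders sum to 1 (valence 4) → 3 H
  atom 2: O, bond orders sum to 2 (valence 2) → 0 H
  atom 3: C, bond orders sum to 4 (valence 4) → 0 H
  atom 4: O, bond orders sum to 2 (valence 2) → 0 H
  atom 5: C, bond orders sum to 3 (valence 4) → 1 H
  atom 6: C, bond orders sum to 3 (valence 4) → 1 H
  atom 7: O, bond orders sum to 1 (valence 2) → 1 H
  atom 8: C, bond orders sum to 3 (valence 4) → 1 H
  atom 9: O, bond orders sum to 1 (valence 2) → 1 H
  atom 10: C, bond orders sum to 3 (valence 4) → 1 H
  atom 11: C, bond orders sum to 4 (valence 4) → 0 H
  atom 12: F (halogen, monovalent) → 0 H
  atom 13: F (halogen, monovalent) → 0 H
  atom 14: F (halogen, monovalent) → 0 H
  atom 15: C, bond orders sum to 3 (valence 4) → 1 H
  atom 16: C, bond orders sum to 4 (valence 4) → 0 H
  atom 17: O, bond orders sum to 2 (valence 2) → 0 H
  atom 18: N, bond orders sum to 1 (valence 3) → 2 H
Totals → C:9, H:12, F:3, N:1, O:5.
In Hill order: C9H12F3NO5.

C9H12F3NO5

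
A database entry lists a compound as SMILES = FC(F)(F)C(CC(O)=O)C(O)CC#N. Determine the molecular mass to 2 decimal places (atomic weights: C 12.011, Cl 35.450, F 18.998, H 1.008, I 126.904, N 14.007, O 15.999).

First, the molecular formula is C7H8F3NO3 (counting implicit H from valence).
  C: 7 × 12.011 = 84.077
  F: 3 × 18.998 = 56.994
  H: 8 × 1.008 = 8.064
  N: 1 × 14.007 = 14.007
  O: 3 × 15.999 = 47.997
Sum: 7×12.011 + 3×18.998 + 8×1.008 + 1×14.007 + 3×15.999 = 211.139 → 211.14 g/mol.

211.14 g/mol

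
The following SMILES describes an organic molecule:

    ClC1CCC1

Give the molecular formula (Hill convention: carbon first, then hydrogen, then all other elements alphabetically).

C4H7Cl

Walk through each heavy atom and fill implicit hydrogens from standard valence (C 4, N 3, O 2, S 2, halogen 1):
  atom 1: Cl (halogen, monovalent) → 0 H
  atom 2: C, bond orders sum to 3 (valence 4) → 1 H
  atom 3: C, bond orders sum to 2 (valence 4) → 2 H
  atom 4: C, bond orders sum to 2 (valence 4) → 2 H
  atom 5: C, bond orders sum to 2 (valence 4) → 2 H
Totals → C:4, H:7, Cl:1.
In Hill order: C4H7Cl.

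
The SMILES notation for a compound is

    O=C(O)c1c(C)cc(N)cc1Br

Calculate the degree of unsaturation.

5

Molecular formula: C8H8BrNO2.
DoU = (2C + 2 + N − H − X) / 2, where X is the halogen count and O/S are ignored.
    = (2·8 + 2 + 1 − 8 − 1) / 2 = 10 / 2 = 5.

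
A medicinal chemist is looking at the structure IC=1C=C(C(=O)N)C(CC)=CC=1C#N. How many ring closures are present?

1

In SMILES, each pair of matching ring-closure digits denotes one ring-closing bond; the number of such bonds equals the number of independent rings.
Ring-closure bonds here: 1.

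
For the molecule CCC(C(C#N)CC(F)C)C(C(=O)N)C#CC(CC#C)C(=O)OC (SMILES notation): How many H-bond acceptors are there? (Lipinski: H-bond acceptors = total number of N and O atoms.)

5

N atoms: 2; O atoms: 3.
Lipinski HBA = 2 + 3 = 5.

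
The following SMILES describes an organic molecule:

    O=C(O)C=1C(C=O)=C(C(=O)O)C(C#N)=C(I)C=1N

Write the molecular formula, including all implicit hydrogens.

Walk through each heavy atom and fill implicit hydrogens from standard valence (C 4, N 3, O 2, S 2, halogen 1):
  atom 1: O, bond orders sum to 2 (valence 2) → 0 H
  atom 2: C, bond orders sum to 4 (valence 4) → 0 H
  atom 3: O, bond orders sum to 1 (valence 2) → 1 H
  atom 4: C, bond orders sum to 4 (valence 4) → 0 H
  atom 5: C, bond orders sum to 4 (valence 4) → 0 H
  atom 6: C, bond orders sum to 3 (valence 4) → 1 H
  atom 7: O, bond orders sum to 2 (valence 2) → 0 H
  atom 8: C, bond orders sum to 4 (valence 4) → 0 H
  atom 9: C, bond orders sum to 4 (valence 4) → 0 H
  atom 10: O, bond orders sum to 2 (valence 2) → 0 H
  atom 11: O, bond orders sum to 1 (valence 2) → 1 H
  atom 12: C, bond orders sum to 4 (valence 4) → 0 H
  atom 13: C, bond orders sum to 4 (valence 4) → 0 H
  atom 14: N, bond orders sum to 3 (valence 3) → 0 H
  atom 15: C, bond orders sum to 4 (valence 4) → 0 H
  atom 16: I (halogen, monovalent) → 0 H
  atom 17: C, bond orders sum to 4 (valence 4) → 0 H
  atom 18: N, bond orders sum to 1 (valence 3) → 2 H
Totals → C:10, H:5, I:1, N:2, O:5.
In Hill order: C10H5IN2O5.

C10H5IN2O5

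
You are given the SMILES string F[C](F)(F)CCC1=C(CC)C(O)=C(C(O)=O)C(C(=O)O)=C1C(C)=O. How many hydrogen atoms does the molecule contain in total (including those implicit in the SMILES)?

Walk through each heavy atom and fill implicit hydrogens from standard valence (C 4, N 3, O 2, S 2, halogen 1):
  atom 1: F (halogen, monovalent) → 0 H
  atom 2: C with explicit H count 0
  atom 3: F (halogen, monovalent) → 0 H
  atom 4: F (halogen, monovalent) → 0 H
  atom 5: C, bond orders sum to 2 (valence 4) → 2 H
  atom 6: C, bond orders sum to 2 (valence 4) → 2 H
  atom 7: C, bond orders sum to 4 (valence 4) → 0 H
  atom 8: C, bond orders sum to 4 (valence 4) → 0 H
  atom 9: C, bond orders sum to 2 (valence 4) → 2 H
  atom 10: C, bond orders sum to 1 (valence 4) → 3 H
  atom 11: C, bond orders sum to 4 (valence 4) → 0 H
  atom 12: O, bond orders sum to 1 (valence 2) → 1 H
  atom 13: C, bond orders sum to 4 (valence 4) → 0 H
  atom 14: C, bond orders sum to 4 (valence 4) → 0 H
  atom 15: O, bond orders sum to 1 (valence 2) → 1 H
  atom 16: O, bond orders sum to 2 (valence 2) → 0 H
  atom 17: C, bond orders sum to 4 (valence 4) → 0 H
  atom 18: C, bond orders sum to 4 (valence 4) → 0 H
  atom 19: O, bond orders sum to 2 (valence 2) → 0 H
  atom 20: O, bond orders sum to 1 (valence 2) → 1 H
  atom 21: C, bond orders sum to 4 (valence 4) → 0 H
  atom 22: C, bond orders sum to 4 (valence 4) → 0 H
  atom 23: C, bond orders sum to 1 (valence 4) → 3 H
  atom 24: O, bond orders sum to 2 (valence 2) → 0 H
Total hydrogens: 15.

15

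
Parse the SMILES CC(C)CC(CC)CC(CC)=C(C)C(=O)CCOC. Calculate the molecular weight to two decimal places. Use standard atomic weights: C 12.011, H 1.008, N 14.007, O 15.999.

268.44 g/mol

First, the molecular formula is C17H32O2 (counting implicit H from valence).
  C: 17 × 12.011 = 204.187
  H: 32 × 1.008 = 32.256
  O: 2 × 15.999 = 31.998
Sum: 17×12.011 + 32×1.008 + 2×15.999 = 268.441 → 268.44 g/mol.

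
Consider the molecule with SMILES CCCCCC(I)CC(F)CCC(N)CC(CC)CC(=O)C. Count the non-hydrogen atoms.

Every atom symbol written in the SMILES (organic subset) is one heavy atom; implicit H are not written.
Heavy atoms by element → C:18, F:1, I:1, N:1, O:1.
Total: 22.

22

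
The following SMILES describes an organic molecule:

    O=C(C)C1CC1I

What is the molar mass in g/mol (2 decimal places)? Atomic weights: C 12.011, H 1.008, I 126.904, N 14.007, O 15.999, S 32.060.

210.01 g/mol

First, the molecular formula is C5H7IO (counting implicit H from valence).
  C: 5 × 12.011 = 60.055
  H: 7 × 1.008 = 7.056
  I: 1 × 126.904 = 126.904
  O: 1 × 15.999 = 15.999
Sum: 5×12.011 + 7×1.008 + 1×126.904 + 1×15.999 = 210.014 → 210.01 g/mol.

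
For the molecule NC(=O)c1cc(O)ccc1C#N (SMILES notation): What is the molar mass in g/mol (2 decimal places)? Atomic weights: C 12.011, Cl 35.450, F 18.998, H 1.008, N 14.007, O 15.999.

162.15 g/mol

First, the molecular formula is C8H6N2O2 (counting implicit H from valence).
  C: 8 × 12.011 = 96.088
  H: 6 × 1.008 = 6.048
  N: 2 × 14.007 = 28.014
  O: 2 × 15.999 = 31.998
Sum: 8×12.011 + 6×1.008 + 2×14.007 + 2×15.999 = 162.148 → 162.15 g/mol.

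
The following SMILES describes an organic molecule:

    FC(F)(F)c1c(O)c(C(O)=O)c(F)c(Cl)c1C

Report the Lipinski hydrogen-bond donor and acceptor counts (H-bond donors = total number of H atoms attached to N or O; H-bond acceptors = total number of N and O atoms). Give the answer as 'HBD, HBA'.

Donors: find every N or O and count the H atoms it carries.
  atom 7 (O): bond orders sum to 1 → 1 H
  atom 10 (O): bond orders sum to 1 → 1 H
  atom 11 (O): bond orders sum to 2 → 0 H
Lipinski HBD = 2.
Acceptors: N atoms = 0, O atoms = 3 → HBA = 3.

2, 3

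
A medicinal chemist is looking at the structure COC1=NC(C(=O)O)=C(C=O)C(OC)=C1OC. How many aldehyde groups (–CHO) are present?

1

The aldehyde motif appears at heavy-atom position 10 in the SMILES.
Other groups present: 1 carboxylic acid, 3 ether.
Aldehyde count: 1.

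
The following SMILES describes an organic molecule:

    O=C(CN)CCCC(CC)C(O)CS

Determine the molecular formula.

C10H21NO2S

Walk through each heavy atom and fill implicit hydrogens from standard valence (C 4, N 3, O 2, S 2, halogen 1):
  atom 1: O, bond orders sum to 2 (valence 2) → 0 H
  atom 2: C, bond orders sum to 4 (valence 4) → 0 H
  atom 3: C, bond orders sum to 2 (valence 4) → 2 H
  atom 4: N, bond orders sum to 1 (valence 3) → 2 H
  atom 5: C, bond orders sum to 2 (valence 4) → 2 H
  atom 6: C, bond orders sum to 2 (valence 4) → 2 H
  atom 7: C, bond orders sum to 2 (valence 4) → 2 H
  atom 8: C, bond orders sum to 3 (valence 4) → 1 H
  atom 9: C, bond orders sum to 2 (valence 4) → 2 H
  atom 10: C, bond orders sum to 1 (valence 4) → 3 H
  atom 11: C, bond orders sum to 3 (valence 4) → 1 H
  atom 12: O, bond orders sum to 1 (valence 2) → 1 H
  atom 13: C, bond orders sum to 2 (valence 4) → 2 H
  atom 14: S, bond orders sum to 1 (valence 2) → 1 H
Totals → C:10, H:21, N:1, O:2, S:1.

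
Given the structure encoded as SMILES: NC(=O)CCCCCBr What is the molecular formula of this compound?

Walk through each heavy atom and fill implicit hydrogens from standard valence (C 4, N 3, O 2, S 2, halogen 1):
  atom 1: N, bond orders sum to 1 (valence 3) → 2 H
  atom 2: C, bond orders sum to 4 (valence 4) → 0 H
  atom 3: O, bond orders sum to 2 (valence 2) → 0 H
  atom 4: C, bond orders sum to 2 (valence 4) → 2 H
  atom 5: C, bond orders sum to 2 (valence 4) → 2 H
  atom 6: C, bond orders sum to 2 (valence 4) → 2 H
  atom 7: C, bond orders sum to 2 (valence 4) → 2 H
  atom 8: C, bond orders sum to 2 (valence 4) → 2 H
  atom 9: Br (halogen, monovalent) → 0 H
Totals → C:6, H:12, Br:1, N:1, O:1.

C6H12BrNO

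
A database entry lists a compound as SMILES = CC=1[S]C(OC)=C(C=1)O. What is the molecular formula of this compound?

Walk through each heavy atom and fill implicit hydrogens from standard valence (C 4, N 3, O 2, S 2, halogen 1):
  atom 1: C, bond orders sum to 1 (valence 4) → 3 H
  atom 2: C, bond orders sum to 4 (valence 4) → 0 H
  atom 3: S with explicit H count 0
  atom 4: C, bond orders sum to 4 (valence 4) → 0 H
  atom 5: O, bond orders sum to 2 (valence 2) → 0 H
  atom 6: C, bond orders sum to 1 (valence 4) → 3 H
  atom 7: C, bond orders sum to 4 (valence 4) → 0 H
  atom 8: C, bond orders sum to 3 (valence 4) → 1 H
  atom 9: O, bond orders sum to 1 (valence 2) → 1 H
Totals → C:6, H:8, O:2, S:1.
In Hill order: C6H8O2S.

C6H8O2S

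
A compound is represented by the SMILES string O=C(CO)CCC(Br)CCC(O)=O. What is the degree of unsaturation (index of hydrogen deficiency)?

2

Molecular formula: C8H13BrO4.
DoU = (2C + 2 + N − H − X) / 2, where X is the halogen count and O/S are ignored.
    = (2·8 + 2 + 0 − 13 − 1) / 2 = 4 / 2 = 2.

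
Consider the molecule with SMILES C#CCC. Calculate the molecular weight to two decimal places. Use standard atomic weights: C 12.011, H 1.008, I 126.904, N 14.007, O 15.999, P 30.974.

54.09 g/mol

First, the molecular formula is C4H6 (counting implicit H from valence).
  C: 4 × 12.011 = 48.044
  H: 6 × 1.008 = 6.048
Sum: 4×12.011 + 6×1.008 = 54.092 → 54.09 g/mol.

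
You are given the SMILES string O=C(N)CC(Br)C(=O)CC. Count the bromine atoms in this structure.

1

Scan the SMILES for Br atoms (remember two-letter symbols like Cl and Br are single atoms).
Bromine count: 1.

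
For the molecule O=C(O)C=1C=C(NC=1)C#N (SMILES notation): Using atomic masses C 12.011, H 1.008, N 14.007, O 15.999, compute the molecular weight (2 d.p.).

136.11 g/mol

First, the molecular formula is C6H4N2O2 (counting implicit H from valence).
  C: 6 × 12.011 = 72.066
  H: 4 × 1.008 = 4.032
  N: 2 × 14.007 = 28.014
  O: 2 × 15.999 = 31.998
Sum: 6×12.011 + 4×1.008 + 2×14.007 + 2×15.999 = 136.110 → 136.11 g/mol.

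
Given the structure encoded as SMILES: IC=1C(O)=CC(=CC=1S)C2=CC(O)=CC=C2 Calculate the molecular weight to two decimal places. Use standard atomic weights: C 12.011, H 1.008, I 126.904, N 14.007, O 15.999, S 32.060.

First, the molecular formula is C12H9IO2S (counting implicit H from valence).
  C: 12 × 12.011 = 144.132
  H: 9 × 1.008 = 9.072
  I: 1 × 126.904 = 126.904
  O: 2 × 15.999 = 31.998
  S: 1 × 32.060 = 32.060
Sum: 12×12.011 + 9×1.008 + 1×126.904 + 2×15.999 + 1×32.060 = 344.166 → 344.17 g/mol.

344.17 g/mol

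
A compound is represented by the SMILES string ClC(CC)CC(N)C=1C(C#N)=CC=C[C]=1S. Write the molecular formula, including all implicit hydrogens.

C12H15ClN2S

Walk through each heavy atom and fill implicit hydrogens from standard valence (C 4, N 3, O 2, S 2, halogen 1):
  atom 1: Cl (halogen, monovalent) → 0 H
  atom 2: C, bond orders sum to 3 (valence 4) → 1 H
  atom 3: C, bond orders sum to 2 (valence 4) → 2 H
  atom 4: C, bond orders sum to 1 (valence 4) → 3 H
  atom 5: C, bond orders sum to 2 (valence 4) → 2 H
  atom 6: C, bond orders sum to 3 (valence 4) → 1 H
  atom 7: N, bond orders sum to 1 (valence 3) → 2 H
  atom 8: C, bond orders sum to 4 (valence 4) → 0 H
  atom 9: C, bond orders sum to 4 (valence 4) → 0 H
  atom 10: C, bond orders sum to 4 (valence 4) → 0 H
  atom 11: N, bond orders sum to 3 (valence 3) → 0 H
  atom 12: C, bond orders sum to 3 (valence 4) → 1 H
  atom 13: C, bond orders sum to 3 (valence 4) → 1 H
  atom 14: C, bond orders sum to 3 (valence 4) → 1 H
  atom 15: C with explicit H count 0
  atom 16: S, bond orders sum to 1 (valence 2) → 1 H
Totals → C:12, H:15, Cl:1, N:2, S:1.
In Hill order: C12H15ClN2S.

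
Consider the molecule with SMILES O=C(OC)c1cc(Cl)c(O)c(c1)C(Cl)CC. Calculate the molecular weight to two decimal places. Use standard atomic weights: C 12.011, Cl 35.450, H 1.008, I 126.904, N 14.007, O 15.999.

First, the molecular formula is C11H12Cl2O3 (counting implicit H from valence).
  C: 11 × 12.011 = 132.121
  Cl: 2 × 35.450 = 70.900
  H: 12 × 1.008 = 12.096
  O: 3 × 15.999 = 47.997
Sum: 11×12.011 + 2×35.450 + 12×1.008 + 3×15.999 = 263.114 → 263.11 g/mol.

263.11 g/mol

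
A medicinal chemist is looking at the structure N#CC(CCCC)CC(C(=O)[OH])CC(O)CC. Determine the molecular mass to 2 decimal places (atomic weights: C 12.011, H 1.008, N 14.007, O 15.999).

241.33 g/mol

First, the molecular formula is C13H23NO3 (counting implicit H from valence).
  C: 13 × 12.011 = 156.143
  H: 23 × 1.008 = 23.184
  N: 1 × 14.007 = 14.007
  O: 3 × 15.999 = 47.997
Sum: 13×12.011 + 23×1.008 + 1×14.007 + 3×15.999 = 241.331 → 241.33 g/mol.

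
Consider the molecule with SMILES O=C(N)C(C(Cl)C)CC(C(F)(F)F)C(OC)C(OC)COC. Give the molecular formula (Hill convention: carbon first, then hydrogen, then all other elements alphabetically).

C13H23ClF3NO4

Walk through each heavy atom and fill implicit hydrogens from standard valence (C 4, N 3, O 2, S 2, halogen 1):
  atom 1: O, bond orders sum to 2 (valence 2) → 0 H
  atom 2: C, bond orders sum to 4 (valence 4) → 0 H
  atom 3: N, bond orders sum to 1 (valence 3) → 2 H
  atom 4: C, bond orders sum to 3 (valence 4) → 1 H
  atom 5: C, bond orders sum to 3 (valence 4) → 1 H
  atom 6: Cl (halogen, monovalent) → 0 H
  atom 7: C, bond orders sum to 1 (valence 4) → 3 H
  atom 8: C, bond orders sum to 2 (valence 4) → 2 H
  atom 9: C, bond orders sum to 3 (valence 4) → 1 H
  atom 10: C, bond orders sum to 4 (valence 4) → 0 H
  atom 11: F (halogen, monovalent) → 0 H
  atom 12: F (halogen, monovalent) → 0 H
  atom 13: F (halogen, monovalent) → 0 H
  atom 14: C, bond orders sum to 3 (valence 4) → 1 H
  atom 15: O, bond orders sum to 2 (valence 2) → 0 H
  atom 16: C, bond orders sum to 1 (valence 4) → 3 H
  atom 17: C, bond orders sum to 3 (valence 4) → 1 H
  atom 18: O, bond orders sum to 2 (valence 2) → 0 H
  atom 19: C, bond orders sum to 1 (valence 4) → 3 H
  atom 20: C, bond orders sum to 2 (valence 4) → 2 H
  atom 21: O, bond orders sum to 2 (valence 2) → 0 H
  atom 22: C, bond orders sum to 1 (valence 4) → 3 H
Totals → C:13, H:23, Cl:1, F:3, N:1, O:4.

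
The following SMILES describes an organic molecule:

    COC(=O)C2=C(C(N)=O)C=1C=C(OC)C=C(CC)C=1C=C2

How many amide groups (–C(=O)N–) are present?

1

The amide motif appears at heavy-atom position 7 in the SMILES.
Other groups present: 1 ester, 1 ether.
Amide count: 1.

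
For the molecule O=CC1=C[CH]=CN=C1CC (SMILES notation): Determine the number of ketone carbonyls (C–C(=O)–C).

0

Scan the SMILES for the ketone motif — none present.
Groups that are present: 1 aldehyde.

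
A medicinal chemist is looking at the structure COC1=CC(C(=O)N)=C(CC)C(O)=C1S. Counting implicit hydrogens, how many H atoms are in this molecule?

Walk through each heavy atom and fill implicit hydrogens from standard valence (C 4, N 3, O 2, S 2, halogen 1):
  atom 1: C, bond orders sum to 1 (valence 4) → 3 H
  atom 2: O, bond orders sum to 2 (valence 2) → 0 H
  atom 3: C, bond orders sum to 4 (valence 4) → 0 H
  atom 4: C, bond orders sum to 3 (valence 4) → 1 H
  atom 5: C, bond orders sum to 4 (valence 4) → 0 H
  atom 6: C, bond orders sum to 4 (valence 4) → 0 H
  atom 7: O, bond orders sum to 2 (valence 2) → 0 H
  atom 8: N, bond orders sum to 1 (valence 3) → 2 H
  atom 9: C, bond orders sum to 4 (valence 4) → 0 H
  atom 10: C, bond orders sum to 2 (valence 4) → 2 H
  atom 11: C, bond orders sum to 1 (valence 4) → 3 H
  atom 12: C, bond orders sum to 4 (valence 4) → 0 H
  atom 13: O, bond orders sum to 1 (valence 2) → 1 H
  atom 14: C, bond orders sum to 4 (valence 4) → 0 H
  atom 15: S, bond orders sum to 1 (valence 2) → 1 H
Total hydrogens: 13.

13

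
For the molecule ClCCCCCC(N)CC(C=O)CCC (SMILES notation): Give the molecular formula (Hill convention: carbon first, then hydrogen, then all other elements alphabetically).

Walk through each heavy atom and fill implicit hydrogens from standard valence (C 4, N 3, O 2, S 2, halogen 1):
  atom 1: Cl (halogen, monovalent) → 0 H
  atom 2: C, bond orders sum to 2 (valence 4) → 2 H
  atom 3: C, bond orders sum to 2 (valence 4) → 2 H
  atom 4: C, bond orders sum to 2 (valence 4) → 2 H
  atom 5: C, bond orders sum to 2 (valence 4) → 2 H
  atom 6: C, bond orders sum to 2 (valence 4) → 2 H
  atom 7: C, bond orders sum to 3 (valence 4) → 1 H
  atom 8: N, bond orders sum to 1 (valence 3) → 2 H
  atom 9: C, bond orders sum to 2 (valence 4) → 2 H
  atom 10: C, bond orders sum to 3 (valence 4) → 1 H
  atom 11: C, bond orders sum to 3 (valence 4) → 1 H
  atom 12: O, bond orders sum to 2 (valence 2) → 0 H
  atom 13: C, bond orders sum to 2 (valence 4) → 2 H
  atom 14: C, bond orders sum to 2 (valence 4) → 2 H
  atom 15: C, bond orders sum to 1 (valence 4) → 3 H
Totals → C:12, H:24, Cl:1, N:1, O:1.
In Hill order: C12H24ClNO.

C12H24ClNO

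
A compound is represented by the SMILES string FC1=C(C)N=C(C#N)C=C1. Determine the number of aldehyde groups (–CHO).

0

Scan the SMILES for the aldehyde motif — none present.
Groups that are present: 1 nitrile.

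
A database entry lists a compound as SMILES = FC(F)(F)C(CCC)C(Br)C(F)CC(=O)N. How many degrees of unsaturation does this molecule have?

1

Molecular formula: C9H14BrF4NO.
DoU = (2C + 2 + N − H − X) / 2, where X is the halogen count and O/S are ignored.
    = (2·9 + 2 + 1 − 14 − 5) / 2 = 2 / 2 = 1.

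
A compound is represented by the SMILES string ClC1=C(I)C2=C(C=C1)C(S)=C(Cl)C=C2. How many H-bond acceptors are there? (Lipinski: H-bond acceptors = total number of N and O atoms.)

0

N atoms: 0; O atoms: 0.
Lipinski HBA = 0 + 0 = 0.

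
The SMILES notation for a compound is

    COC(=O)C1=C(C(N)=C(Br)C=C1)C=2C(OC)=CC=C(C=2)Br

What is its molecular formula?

Walk through each heavy atom and fill implicit hydrogens from standard valence (C 4, N 3, O 2, S 2, halogen 1):
  atom 1: C, bond orders sum to 1 (valence 4) → 3 H
  atom 2: O, bond orders sum to 2 (valence 2) → 0 H
  atom 3: C, bond orders sum to 4 (valence 4) → 0 H
  atom 4: O, bond orders sum to 2 (valence 2) → 0 H
  atom 5: C, bond orders sum to 4 (valence 4) → 0 H
  atom 6: C, bond orders sum to 4 (valence 4) → 0 H
  atom 7: C, bond orders sum to 4 (valence 4) → 0 H
  atom 8: N, bond orders sum to 1 (valence 3) → 2 H
  atom 9: C, bond orders sum to 4 (valence 4) → 0 H
  atom 10: Br (halogen, monovalent) → 0 H
  atom 11: C, bond orders sum to 3 (valence 4) → 1 H
  atom 12: C, bond orders sum to 3 (valence 4) → 1 H
  atom 13: C, bond orders sum to 4 (valence 4) → 0 H
  atom 14: C, bond orders sum to 4 (valence 4) → 0 H
  atom 15: O, bond orders sum to 2 (valence 2) → 0 H
  atom 16: C, bond orders sum to 1 (valence 4) → 3 H
  atom 17: C, bond orders sum to 3 (valence 4) → 1 H
  atom 18: C, bond orders sum to 3 (valence 4) → 1 H
  atom 19: C, bond orders sum to 4 (valence 4) → 0 H
  atom 20: C, bond orders sum to 3 (valence 4) → 1 H
  atom 21: Br (halogen, monovalent) → 0 H
Totals → C:15, H:13, Br:2, N:1, O:3.
In Hill order: C15H13Br2NO3.

C15H13Br2NO3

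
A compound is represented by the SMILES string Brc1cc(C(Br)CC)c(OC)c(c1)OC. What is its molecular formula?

C11H14Br2O2

Walk through each heavy atom and fill implicit hydrogens from standard valence (C 4, N 3, O 2, S 2, halogen 1); for lowercase aromatic atoms, an aromatic c carries 1 H when it has two neighbours and 0 H with three, and aromatic n carries 0 H:
  atom 1: Br (halogen, monovalent) → 0 H
  atom 2: aromatic c, 3 neighbours → 0 H
  atom 3: aromatic c, 2 neighbours → 1 H
  atom 4: aromatic c, 3 neighbours → 0 H
  atom 5: C, bond orders sum to 3 (valence 4) → 1 H
  atom 6: Br (halogen, monovalent) → 0 H
  atom 7: C, bond orders sum to 2 (valence 4) → 2 H
  atom 8: C, bond orders sum to 1 (valence 4) → 3 H
  atom 9: aromatic c, 3 neighbours → 0 H
  atom 10: O, bond orders sum to 2 (valence 2) → 0 H
  atom 11: C, bond orders sum to 1 (valence 4) → 3 H
  atom 12: aromatic c, 3 neighbours → 0 H
  atom 13: aromatic c, 2 neighbours → 1 H
  atom 14: O, bond orders sum to 2 (valence 2) → 0 H
  atom 15: C, bond orders sum to 1 (valence 4) → 3 H
Totals → C:11, H:14, Br:2, O:2.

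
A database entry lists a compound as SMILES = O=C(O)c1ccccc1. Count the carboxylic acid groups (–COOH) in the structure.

The carboxylic acid motif appears at heavy-atom position 2 in the SMILES.
Carboxylic acid count: 1.

1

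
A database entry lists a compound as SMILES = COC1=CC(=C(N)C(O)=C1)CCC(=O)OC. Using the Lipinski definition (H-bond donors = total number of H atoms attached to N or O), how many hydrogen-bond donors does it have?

Donors: find every N or O and count the H atoms it carries.
  atom 2 (O): bond orders sum to 2 → 0 H
  atom 7 (N): bond orders sum to 1 → 2 H
  atom 9 (O): bond orders sum to 1 → 1 H
  atom 14 (O): bond orders sum to 2 → 0 H
  atom 15 (O): bond orders sum to 2 → 0 H
Lipinski HBD = 3.

3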